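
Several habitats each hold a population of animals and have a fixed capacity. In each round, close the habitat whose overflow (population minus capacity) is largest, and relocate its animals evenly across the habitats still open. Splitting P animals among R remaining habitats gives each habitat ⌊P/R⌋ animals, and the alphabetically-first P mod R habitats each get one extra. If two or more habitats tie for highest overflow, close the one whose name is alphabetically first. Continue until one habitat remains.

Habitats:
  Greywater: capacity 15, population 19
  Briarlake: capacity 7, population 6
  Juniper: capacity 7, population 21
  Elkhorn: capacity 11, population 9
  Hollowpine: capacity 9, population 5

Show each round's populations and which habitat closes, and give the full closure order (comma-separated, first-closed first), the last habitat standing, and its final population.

Closure order: Juniper, Greywater, Briarlake, Elkhorn
Last habitat: Hollowpine with 60 animals

Round 1: Briarlake=6 Elkhorn=9 Greywater=19 Hollowpine=5 Juniper=21 → close Juniper (overflow 14)
  21÷4 = 5 each, +1 to first 1
Round 2: Briarlake=12 Elkhorn=14 Greywater=24 Hollowpine=10 → close Greywater (overflow 9)
  24÷3 = 8 each, +1 to first 0
Round 3: Briarlake=20 Elkhorn=22 Hollowpine=18 → close Briarlake (overflow 13)
  20÷2 = 10 each, +1 to first 0
Round 4: Elkhorn=32 Hollowpine=28 → close Elkhorn (overflow 21)
  32÷1 = 32 each, +1 to first 0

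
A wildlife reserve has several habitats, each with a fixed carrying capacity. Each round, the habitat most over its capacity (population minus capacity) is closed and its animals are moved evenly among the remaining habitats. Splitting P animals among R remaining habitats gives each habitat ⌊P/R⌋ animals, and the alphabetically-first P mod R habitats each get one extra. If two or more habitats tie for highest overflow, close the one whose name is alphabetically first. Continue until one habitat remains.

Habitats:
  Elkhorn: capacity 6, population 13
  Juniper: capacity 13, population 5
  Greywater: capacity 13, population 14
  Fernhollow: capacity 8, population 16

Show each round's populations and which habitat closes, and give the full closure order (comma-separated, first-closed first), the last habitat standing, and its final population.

Closure order: Fernhollow, Elkhorn, Greywater
Last habitat: Juniper with 48 animals

Round 1: Elkhorn=13 Fernhollow=16 Greywater=14 Juniper=5 → close Fernhollow (overflow 8)
  16÷3 = 5 each, +1 to first 1
Round 2: Elkhorn=19 Greywater=19 Juniper=10 → close Elkhorn (overflow 13)
  19÷2 = 9 each, +1 to first 1
Round 3: Greywater=29 Juniper=19 → close Greywater (overflow 16)
  29÷1 = 29 each, +1 to first 0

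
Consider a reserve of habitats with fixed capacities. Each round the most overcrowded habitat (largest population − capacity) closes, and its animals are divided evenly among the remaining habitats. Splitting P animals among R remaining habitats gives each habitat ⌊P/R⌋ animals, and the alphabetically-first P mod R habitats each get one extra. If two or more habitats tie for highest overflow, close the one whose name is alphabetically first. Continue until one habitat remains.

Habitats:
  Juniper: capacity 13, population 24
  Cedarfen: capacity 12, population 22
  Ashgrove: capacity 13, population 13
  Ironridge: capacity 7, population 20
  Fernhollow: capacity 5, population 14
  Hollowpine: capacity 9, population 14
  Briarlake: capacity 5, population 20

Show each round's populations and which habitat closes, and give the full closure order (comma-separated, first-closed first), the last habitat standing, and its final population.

Round 1: Ashgrove=13 Briarlake=20 Cedarfen=22 Fernhollow=14 Hollowpine=14 Ironridge=20 Juniper=24 → close Briarlake (overflow 15)
  20÷6 = 3 each, +1 to first 2
Round 2: Ashgrove=17 Cedarfen=26 Fernhollow=17 Hollowpine=17 Ironridge=23 Juniper=27 → close Ironridge (overflow 16)
  23÷5 = 4 each, +1 to first 3
Round 3: Ashgrove=22 Cedarfen=31 Fernhollow=22 Hollowpine=21 Juniper=31 → close Cedarfen (overflow 19)
  31÷4 = 7 each, +1 to first 3
Round 4: Ashgrove=30 Fernhollow=30 Hollowpine=29 Juniper=38 → close Fernhollow (overflow 25)
  30÷3 = 10 each, +1 to first 0
Round 5: Ashgrove=40 Hollowpine=39 Juniper=48 → close Juniper (overflow 35)
  48÷2 = 24 each, +1 to first 0
Round 6: Ashgrove=64 Hollowpine=63 → close Hollowpine (overflow 54)
  63÷1 = 63 each, +1 to first 0

Closure order: Briarlake, Ironridge, Cedarfen, Fernhollow, Juniper, Hollowpine
Last habitat: Ashgrove with 127 animals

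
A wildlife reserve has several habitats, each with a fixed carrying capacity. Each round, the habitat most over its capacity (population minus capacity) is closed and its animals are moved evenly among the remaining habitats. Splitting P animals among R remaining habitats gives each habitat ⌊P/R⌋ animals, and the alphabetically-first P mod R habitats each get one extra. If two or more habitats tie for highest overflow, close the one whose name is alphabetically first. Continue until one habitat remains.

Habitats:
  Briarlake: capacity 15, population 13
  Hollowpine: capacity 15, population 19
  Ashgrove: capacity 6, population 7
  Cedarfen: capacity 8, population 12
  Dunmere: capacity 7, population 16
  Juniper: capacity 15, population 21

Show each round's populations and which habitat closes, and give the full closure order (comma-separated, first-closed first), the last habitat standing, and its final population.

Closure order: Dunmere, Juniper, Cedarfen, Hollowpine, Ashgrove
Last habitat: Briarlake with 88 animals

Round 1: Ashgrove=7 Briarlake=13 Cedarfen=12 Dunmere=16 Hollowpine=19 Juniper=21 → close Dunmere (overflow 9)
  16÷5 = 3 each, +1 to first 1
Round 2: Ashgrove=11 Briarlake=16 Cedarfen=15 Hollowpine=22 Juniper=24 → close Juniper (overflow 9)
  24÷4 = 6 each, +1 to first 0
Round 3: Ashgrove=17 Briarlake=22 Cedarfen=21 Hollowpine=28 → close Cedarfen (overflow 13)
  21÷3 = 7 each, +1 to first 0
Round 4: Ashgrove=24 Briarlake=29 Hollowpine=35 → close Hollowpine (overflow 20)
  35÷2 = 17 each, +1 to first 1
Round 5: Ashgrove=42 Briarlake=46 → close Ashgrove (overflow 36)
  42÷1 = 42 each, +1 to first 0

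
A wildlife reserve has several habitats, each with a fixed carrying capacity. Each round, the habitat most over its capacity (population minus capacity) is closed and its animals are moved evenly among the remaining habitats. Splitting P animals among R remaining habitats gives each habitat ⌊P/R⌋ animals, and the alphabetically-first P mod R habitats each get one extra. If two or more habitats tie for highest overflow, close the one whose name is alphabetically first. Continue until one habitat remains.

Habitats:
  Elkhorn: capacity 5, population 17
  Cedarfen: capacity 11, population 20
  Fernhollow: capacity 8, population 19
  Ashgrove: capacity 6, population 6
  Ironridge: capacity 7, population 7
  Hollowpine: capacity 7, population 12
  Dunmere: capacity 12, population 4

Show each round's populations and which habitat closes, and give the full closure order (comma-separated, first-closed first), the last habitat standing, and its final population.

Round 1: Ashgrove=6 Cedarfen=20 Dunmere=4 Elkhorn=17 Fernhollow=19 Hollowpine=12 Ironridge=7 → close Elkhorn (overflow 12)
  17÷6 = 2 each, +1 to first 5
Round 2: Ashgrove=9 Cedarfen=23 Dunmere=7 Fernhollow=22 Hollowpine=15 Ironridge=9 → close Fernhollow (overflow 14)
  22÷5 = 4 each, +1 to first 2
Round 3: Ashgrove=14 Cedarfen=28 Dunmere=11 Hollowpine=19 Ironridge=13 → close Cedarfen (overflow 17)
  28÷4 = 7 each, +1 to first 0
Round 4: Ashgrove=21 Dunmere=18 Hollowpine=26 Ironridge=20 → close Hollowpine (overflow 19)
  26÷3 = 8 each, +1 to first 2
Round 5: Ashgrove=30 Dunmere=27 Ironridge=28 → close Ashgrove (overflow 24)
  30÷2 = 15 each, +1 to first 0
Round 6: Dunmere=42 Ironridge=43 → close Ironridge (overflow 36)
  43÷1 = 43 each, +1 to first 0

Closure order: Elkhorn, Fernhollow, Cedarfen, Hollowpine, Ashgrove, Ironridge
Last habitat: Dunmere with 85 animals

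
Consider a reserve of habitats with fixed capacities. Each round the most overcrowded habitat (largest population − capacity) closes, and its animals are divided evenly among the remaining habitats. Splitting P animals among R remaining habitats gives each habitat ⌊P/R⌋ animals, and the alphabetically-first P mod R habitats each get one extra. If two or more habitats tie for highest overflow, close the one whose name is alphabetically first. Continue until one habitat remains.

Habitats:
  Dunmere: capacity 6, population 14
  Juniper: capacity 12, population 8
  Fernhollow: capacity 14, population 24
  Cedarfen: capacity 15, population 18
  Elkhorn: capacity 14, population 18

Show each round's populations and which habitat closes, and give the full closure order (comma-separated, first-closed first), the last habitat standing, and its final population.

Round 1: Cedarfen=18 Dunmere=14 Elkhorn=18 Fernhollow=24 Juniper=8 → close Fernhollow (overflow 10)
  24÷4 = 6 each, +1 to first 0
Round 2: Cedarfen=24 Dunmere=20 Elkhorn=24 Juniper=14 → close Dunmere (overflow 14)
  20÷3 = 6 each, +1 to first 2
Round 3: Cedarfen=31 Elkhorn=31 Juniper=20 → close Elkhorn (overflow 17)
  31÷2 = 15 each, +1 to first 1
Round 4: Cedarfen=47 Juniper=35 → close Cedarfen (overflow 32)
  47÷1 = 47 each, +1 to first 0

Closure order: Fernhollow, Dunmere, Elkhorn, Cedarfen
Last habitat: Juniper with 82 animals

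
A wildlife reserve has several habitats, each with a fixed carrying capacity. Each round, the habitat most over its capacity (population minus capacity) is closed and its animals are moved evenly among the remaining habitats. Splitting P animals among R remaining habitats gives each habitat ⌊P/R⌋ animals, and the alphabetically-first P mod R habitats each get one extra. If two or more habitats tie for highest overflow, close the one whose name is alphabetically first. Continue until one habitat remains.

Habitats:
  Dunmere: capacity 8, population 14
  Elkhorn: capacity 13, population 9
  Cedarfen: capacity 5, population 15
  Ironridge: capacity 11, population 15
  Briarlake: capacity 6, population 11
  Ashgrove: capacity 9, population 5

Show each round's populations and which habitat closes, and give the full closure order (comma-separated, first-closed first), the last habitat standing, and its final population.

Round 1: Ashgrove=5 Briarlake=11 Cedarfen=15 Dunmere=14 Elkhorn=9 Ironridge=15 → close Cedarfen (overflow 10)
  15÷5 = 3 each, +1 to first 0
Round 2: Ashgrove=8 Briarlake=14 Dunmere=17 Elkhorn=12 Ironridge=18 → close Dunmere (overflow 9)
  17÷4 = 4 each, +1 to first 1
Round 3: Ashgrove=13 Briarlake=18 Elkhorn=16 Ironridge=22 → close Briarlake (overflow 12)
  18÷3 = 6 each, +1 to first 0
Round 4: Ashgrove=19 Elkhorn=22 Ironridge=28 → close Ironridge (overflow 17)
  28÷2 = 14 each, +1 to first 0
Round 5: Ashgrove=33 Elkhorn=36 → close Ashgrove (overflow 24)
  33÷1 = 33 each, +1 to first 0

Closure order: Cedarfen, Dunmere, Briarlake, Ironridge, Ashgrove
Last habitat: Elkhorn with 69 animals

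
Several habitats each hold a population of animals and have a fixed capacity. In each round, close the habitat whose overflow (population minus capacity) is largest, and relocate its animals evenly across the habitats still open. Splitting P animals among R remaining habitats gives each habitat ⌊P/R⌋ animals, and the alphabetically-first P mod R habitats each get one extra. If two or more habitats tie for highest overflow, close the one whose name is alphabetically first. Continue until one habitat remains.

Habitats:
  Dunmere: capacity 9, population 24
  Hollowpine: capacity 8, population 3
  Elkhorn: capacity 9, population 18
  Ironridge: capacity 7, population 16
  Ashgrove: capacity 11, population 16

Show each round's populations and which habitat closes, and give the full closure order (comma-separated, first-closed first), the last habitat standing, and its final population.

Closure order: Dunmere, Elkhorn, Ironridge, Ashgrove
Last habitat: Hollowpine with 77 animals

Round 1: Ashgrove=16 Dunmere=24 Elkhorn=18 Hollowpine=3 Ironridge=16 → close Dunmere (overflow 15)
  24÷4 = 6 each, +1 to first 0
Round 2: Ashgrove=22 Elkhorn=24 Hollowpine=9 Ironridge=22 → close Elkhorn (overflow 15)
  24÷3 = 8 each, +1 to first 0
Round 3: Ashgrove=30 Hollowpine=17 Ironridge=30 → close Ironridge (overflow 23)
  30÷2 = 15 each, +1 to first 0
Round 4: Ashgrove=45 Hollowpine=32 → close Ashgrove (overflow 34)
  45÷1 = 45 each, +1 to first 0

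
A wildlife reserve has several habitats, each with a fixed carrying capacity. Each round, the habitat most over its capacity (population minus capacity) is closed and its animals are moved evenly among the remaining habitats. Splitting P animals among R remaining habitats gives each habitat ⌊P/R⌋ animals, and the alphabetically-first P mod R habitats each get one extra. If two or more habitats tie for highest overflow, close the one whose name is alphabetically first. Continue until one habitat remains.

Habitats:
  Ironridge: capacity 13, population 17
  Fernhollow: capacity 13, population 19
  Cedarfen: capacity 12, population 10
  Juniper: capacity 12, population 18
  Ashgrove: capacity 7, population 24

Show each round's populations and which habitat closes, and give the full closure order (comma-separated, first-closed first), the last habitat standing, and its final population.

Closure order: Ashgrove, Fernhollow, Juniper, Ironridge
Last habitat: Cedarfen with 88 animals

Round 1: Ashgrove=24 Cedarfen=10 Fernhollow=19 Ironridge=17 Juniper=18 → close Ashgrove (overflow 17)
  24÷4 = 6 each, +1 to first 0
Round 2: Cedarfen=16 Fernhollow=25 Ironridge=23 Juniper=24 → close Fernhollow (overflow 12)
  25÷3 = 8 each, +1 to first 1
Round 3: Cedarfen=25 Ironridge=31 Juniper=32 → close Juniper (overflow 20)
  32÷2 = 16 each, +1 to first 0
Round 4: Cedarfen=41 Ironridge=47 → close Ironridge (overflow 34)
  47÷1 = 47 each, +1 to first 0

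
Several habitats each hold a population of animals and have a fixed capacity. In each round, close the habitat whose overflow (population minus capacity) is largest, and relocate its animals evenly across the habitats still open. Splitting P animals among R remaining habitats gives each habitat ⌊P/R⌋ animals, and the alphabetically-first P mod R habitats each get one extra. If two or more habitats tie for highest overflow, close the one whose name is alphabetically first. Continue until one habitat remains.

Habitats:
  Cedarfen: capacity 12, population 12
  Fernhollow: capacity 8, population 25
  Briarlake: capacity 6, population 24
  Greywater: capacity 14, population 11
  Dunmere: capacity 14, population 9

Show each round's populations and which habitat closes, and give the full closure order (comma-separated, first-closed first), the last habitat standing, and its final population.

Round 1: Briarlake=24 Cedarfen=12 Dunmere=9 Fernhollow=25 Greywater=11 → close Briarlake (overflow 18)
  24÷4 = 6 each, +1 to first 0
Round 2: Cedarfen=18 Dunmere=15 Fernhollow=31 Greywater=17 → close Fernhollow (overflow 23)
  31÷3 = 10 each, +1 to first 1
Round 3: Cedarfen=29 Dunmere=25 Greywater=27 → close Cedarfen (overflow 17)
  29÷2 = 14 each, +1 to first 1
Round 4: Dunmere=40 Greywater=41 → close Greywater (overflow 27)
  41÷1 = 41 each, +1 to first 0

Closure order: Briarlake, Fernhollow, Cedarfen, Greywater
Last habitat: Dunmere with 81 animals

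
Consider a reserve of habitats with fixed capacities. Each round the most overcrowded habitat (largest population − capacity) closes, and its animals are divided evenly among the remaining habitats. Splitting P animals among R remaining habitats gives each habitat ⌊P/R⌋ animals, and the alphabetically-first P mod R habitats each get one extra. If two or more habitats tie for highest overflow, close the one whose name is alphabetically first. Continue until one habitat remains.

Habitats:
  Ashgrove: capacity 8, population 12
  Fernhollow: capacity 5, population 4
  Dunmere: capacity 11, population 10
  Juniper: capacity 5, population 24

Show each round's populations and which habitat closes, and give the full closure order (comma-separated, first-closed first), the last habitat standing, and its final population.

Closure order: Juniper, Ashgrove, Dunmere
Last habitat: Fernhollow with 50 animals

Round 1: Ashgrove=12 Dunmere=10 Fernhollow=4 Juniper=24 → close Juniper (overflow 19)
  24÷3 = 8 each, +1 to first 0
Round 2: Ashgrove=20 Dunmere=18 Fernhollow=12 → close Ashgrove (overflow 12)
  20÷2 = 10 each, +1 to first 0
Round 3: Dunmere=28 Fernhollow=22 → close Dunmere (overflow 17)
  28÷1 = 28 each, +1 to first 0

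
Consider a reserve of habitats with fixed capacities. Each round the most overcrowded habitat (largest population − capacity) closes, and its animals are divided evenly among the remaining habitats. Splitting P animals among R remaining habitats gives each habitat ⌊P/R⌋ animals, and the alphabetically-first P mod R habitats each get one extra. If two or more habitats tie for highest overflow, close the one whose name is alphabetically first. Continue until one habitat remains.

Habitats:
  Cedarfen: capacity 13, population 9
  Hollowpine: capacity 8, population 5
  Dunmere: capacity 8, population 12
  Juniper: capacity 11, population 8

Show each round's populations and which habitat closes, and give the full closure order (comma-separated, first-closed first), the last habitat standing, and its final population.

Round 1: Cedarfen=9 Dunmere=12 Hollowpine=5 Juniper=8 → close Dunmere (overflow 4)
  12÷3 = 4 each, +1 to first 0
Round 2: Cedarfen=13 Hollowpine=9 Juniper=12 → close Hollowpine (overflow 1)
  9÷2 = 4 each, +1 to first 1
Round 3: Cedarfen=18 Juniper=16 → close Cedarfen (overflow 5)
  18÷1 = 18 each, +1 to first 0

Closure order: Dunmere, Hollowpine, Cedarfen
Last habitat: Juniper with 34 animals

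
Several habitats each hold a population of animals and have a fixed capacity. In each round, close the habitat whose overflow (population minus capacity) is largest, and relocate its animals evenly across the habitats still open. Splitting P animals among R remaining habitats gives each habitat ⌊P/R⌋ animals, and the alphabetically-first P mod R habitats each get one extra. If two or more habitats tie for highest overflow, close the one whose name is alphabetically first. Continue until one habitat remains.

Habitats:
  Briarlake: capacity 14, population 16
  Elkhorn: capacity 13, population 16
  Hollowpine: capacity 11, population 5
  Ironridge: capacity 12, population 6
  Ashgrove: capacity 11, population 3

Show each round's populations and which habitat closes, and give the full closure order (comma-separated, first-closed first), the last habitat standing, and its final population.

Round 1: Ashgrove=3 Briarlake=16 Elkhorn=16 Hollowpine=5 Ironridge=6 → close Elkhorn (overflow 3)
  16÷4 = 4 each, +1 to first 0
Round 2: Ashgrove=7 Briarlake=20 Hollowpine=9 Ironridge=10 → close Briarlake (overflow 6)
  20÷3 = 6 each, +1 to first 2
Round 3: Ashgrove=14 Hollowpine=16 Ironridge=16 → close Hollowpine (overflow 5)
  16÷2 = 8 each, +1 to first 0
Round 4: Ashgrove=22 Ironridge=24 → close Ironridge (overflow 12)
  24÷1 = 24 each, +1 to first 0

Closure order: Elkhorn, Briarlake, Hollowpine, Ironridge
Last habitat: Ashgrove with 46 animals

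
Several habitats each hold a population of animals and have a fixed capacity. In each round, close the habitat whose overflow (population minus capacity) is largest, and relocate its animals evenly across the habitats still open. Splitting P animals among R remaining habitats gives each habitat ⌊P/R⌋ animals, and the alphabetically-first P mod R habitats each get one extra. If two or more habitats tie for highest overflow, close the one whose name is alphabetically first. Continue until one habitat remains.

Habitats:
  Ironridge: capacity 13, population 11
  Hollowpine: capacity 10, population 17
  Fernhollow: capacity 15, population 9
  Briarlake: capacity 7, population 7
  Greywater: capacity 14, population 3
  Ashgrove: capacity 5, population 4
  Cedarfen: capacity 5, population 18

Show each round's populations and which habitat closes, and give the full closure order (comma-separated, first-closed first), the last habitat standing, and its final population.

Closure order: Cedarfen, Hollowpine, Briarlake, Ashgrove, Ironridge, Fernhollow
Last habitat: Greywater with 69 animals

Round 1: Ashgrove=4 Briarlake=7 Cedarfen=18 Fernhollow=9 Greywater=3 Hollowpine=17 Ironridge=11 → close Cedarfen (overflow 13)
  18÷6 = 3 each, +1 to first 0
Round 2: Ashgrove=7 Briarlake=10 Fernhollow=12 Greywater=6 Hollowpine=20 Ironridge=14 → close Hollowpine (overflow 10)
  20÷5 = 4 each, +1 to first 0
Round 3: Ashgrove=11 Briarlake=14 Fernhollow=16 Greywater=10 Ironridge=18 → close Briarlake (overflow 7)
  14÷4 = 3 each, +1 to first 2
Round 4: Ashgrove=15 Fernhollow=20 Greywater=13 Ironridge=21 → close Ashgrove (overflow 10)
  15÷3 = 5 each, +1 to first 0
Round 5: Fernhollow=25 Greywater=18 Ironridge=26 → close Ironridge (overflow 13)
  26÷2 = 13 each, +1 to first 0
Round 6: Fernhollow=38 Greywater=31 → close Fernhollow (overflow 23)
  38÷1 = 38 each, +1 to first 0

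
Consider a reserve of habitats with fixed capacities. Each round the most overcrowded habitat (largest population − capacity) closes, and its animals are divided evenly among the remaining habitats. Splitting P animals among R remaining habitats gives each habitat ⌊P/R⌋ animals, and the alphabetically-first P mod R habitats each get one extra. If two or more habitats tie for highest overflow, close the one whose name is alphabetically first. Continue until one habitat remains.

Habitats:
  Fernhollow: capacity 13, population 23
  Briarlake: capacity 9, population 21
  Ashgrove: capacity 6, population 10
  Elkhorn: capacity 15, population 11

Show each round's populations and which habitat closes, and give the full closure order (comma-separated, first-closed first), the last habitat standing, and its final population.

Closure order: Briarlake, Fernhollow, Ashgrove
Last habitat: Elkhorn with 65 animals

Round 1: Ashgrove=10 Briarlake=21 Elkhorn=11 Fernhollow=23 → close Briarlake (overflow 12)
  21÷3 = 7 each, +1 to first 0
Round 2: Ashgrove=17 Elkhorn=18 Fernhollow=30 → close Fernhollow (overflow 17)
  30÷2 = 15 each, +1 to first 0
Round 3: Ashgrove=32 Elkhorn=33 → close Ashgrove (overflow 26)
  32÷1 = 32 each, +1 to first 0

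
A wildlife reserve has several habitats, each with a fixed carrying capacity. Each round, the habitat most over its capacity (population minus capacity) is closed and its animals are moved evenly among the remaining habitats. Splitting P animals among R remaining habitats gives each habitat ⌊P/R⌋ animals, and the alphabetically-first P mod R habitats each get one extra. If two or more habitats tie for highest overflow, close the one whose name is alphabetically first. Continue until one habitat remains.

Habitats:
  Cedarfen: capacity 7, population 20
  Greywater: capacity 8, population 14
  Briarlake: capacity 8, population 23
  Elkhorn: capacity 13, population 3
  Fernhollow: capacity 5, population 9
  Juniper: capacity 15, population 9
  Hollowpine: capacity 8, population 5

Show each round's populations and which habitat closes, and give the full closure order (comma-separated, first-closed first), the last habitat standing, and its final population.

Closure order: Briarlake, Cedarfen, Greywater, Fernhollow, Hollowpine, Juniper
Last habitat: Elkhorn with 83 animals

Round 1: Briarlake=23 Cedarfen=20 Elkhorn=3 Fernhollow=9 Greywater=14 Hollowpine=5 Juniper=9 → close Briarlake (overflow 15)
  23÷6 = 3 each, +1 to first 5
Round 2: Cedarfen=24 Elkhorn=7 Fernhollow=13 Greywater=18 Hollowpine=9 Juniper=12 → close Cedarfen (overflow 17)
  24÷5 = 4 each, +1 to first 4
Round 3: Elkhorn=12 Fernhollow=18 Greywater=23 Hollowpine=14 Juniper=16 → close Greywater (overflow 15)
  23÷4 = 5 each, +1 to first 3
Round 4: Elkhorn=18 Fernhollow=24 Hollowpine=20 Juniper=21 → close Fernhollow (overflow 19)
  24÷3 = 8 each, +1 to first 0
Round 5: Elkhorn=26 Hollowpine=28 Juniper=29 → close Hollowpine (overflow 20)
  28÷2 = 14 each, +1 to first 0
Round 6: Elkhorn=40 Juniper=43 → close Juniper (overflow 28)
  43÷1 = 43 each, +1 to first 0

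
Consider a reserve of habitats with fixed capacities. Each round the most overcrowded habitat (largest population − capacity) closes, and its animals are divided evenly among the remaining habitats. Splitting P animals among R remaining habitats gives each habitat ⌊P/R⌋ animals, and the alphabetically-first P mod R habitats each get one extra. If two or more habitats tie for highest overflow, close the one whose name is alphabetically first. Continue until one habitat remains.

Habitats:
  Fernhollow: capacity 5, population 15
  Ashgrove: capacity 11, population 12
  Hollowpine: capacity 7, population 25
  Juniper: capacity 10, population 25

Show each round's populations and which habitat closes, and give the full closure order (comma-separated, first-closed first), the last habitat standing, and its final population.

Round 1: Ashgrove=12 Fernhollow=15 Hollowpine=25 Juniper=25 → close Hollowpine (overflow 18)
  25÷3 = 8 each, +1 to first 1
Round 2: Ashgrove=21 Fernhollow=23 Juniper=33 → close Juniper (overflow 23)
  33÷2 = 16 each, +1 to first 1
Round 3: Ashgrove=38 Fernhollow=39 → close Fernhollow (overflow 34)
  39÷1 = 39 each, +1 to first 0

Closure order: Hollowpine, Juniper, Fernhollow
Last habitat: Ashgrove with 77 animals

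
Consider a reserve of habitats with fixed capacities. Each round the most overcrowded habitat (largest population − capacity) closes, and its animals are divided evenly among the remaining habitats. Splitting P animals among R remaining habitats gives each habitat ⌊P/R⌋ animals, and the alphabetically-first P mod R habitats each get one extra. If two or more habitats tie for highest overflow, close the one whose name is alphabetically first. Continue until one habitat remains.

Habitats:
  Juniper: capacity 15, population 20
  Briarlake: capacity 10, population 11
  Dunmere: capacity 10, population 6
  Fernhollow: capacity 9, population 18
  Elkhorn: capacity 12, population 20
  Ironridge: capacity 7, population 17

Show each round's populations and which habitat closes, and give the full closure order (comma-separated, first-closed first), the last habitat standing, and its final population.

Closure order: Ironridge, Fernhollow, Elkhorn, Juniper, Briarlake
Last habitat: Dunmere with 92 animals

Round 1: Briarlake=11 Dunmere=6 Elkhorn=20 Fernhollow=18 Ironridge=17 Juniper=20 → close Ironridge (overflow 10)
  17÷5 = 3 each, +1 to first 2
Round 2: Briarlake=15 Dunmere=10 Elkhorn=23 Fernhollow=21 Juniper=23 → close Fernhollow (overflow 12)
  21÷4 = 5 each, +1 to first 1
Round 3: Briarlake=21 Dunmere=15 Elkhorn=28 Juniper=28 → close Elkhorn (overflow 16)
  28÷3 = 9 each, +1 to first 1
Round 4: Briarlake=31 Dunmere=24 Juniper=37 → close Juniper (overflow 22)
  37÷2 = 18 each, +1 to first 1
Round 5: Briarlake=50 Dunmere=42 → close Briarlake (overflow 40)
  50÷1 = 50 each, +1 to first 0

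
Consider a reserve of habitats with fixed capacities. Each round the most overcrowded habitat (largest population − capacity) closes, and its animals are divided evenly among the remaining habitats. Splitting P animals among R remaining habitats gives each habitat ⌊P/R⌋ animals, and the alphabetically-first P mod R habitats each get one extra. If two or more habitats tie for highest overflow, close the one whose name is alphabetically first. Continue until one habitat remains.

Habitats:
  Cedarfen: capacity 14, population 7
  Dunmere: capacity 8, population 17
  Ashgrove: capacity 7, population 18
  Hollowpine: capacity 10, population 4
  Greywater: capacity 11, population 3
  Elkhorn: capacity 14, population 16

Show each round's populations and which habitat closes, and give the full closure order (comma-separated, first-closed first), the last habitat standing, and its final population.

Closure order: Ashgrove, Dunmere, Elkhorn, Cedarfen, Hollowpine
Last habitat: Greywater with 65 animals

Round 1: Ashgrove=18 Cedarfen=7 Dunmere=17 Elkhorn=16 Greywater=3 Hollowpine=4 → close Ashgrove (overflow 11)
  18÷5 = 3 each, +1 to first 3
Round 2: Cedarfen=11 Dunmere=21 Elkhorn=20 Greywater=6 Hollowpine=7 → close Dunmere (overflow 13)
  21÷4 = 5 each, +1 to first 1
Round 3: Cedarfen=17 Elkhorn=25 Greywater=11 Hollowpine=12 → close Elkhorn (overflow 11)
  25÷3 = 8 each, +1 to first 1
Round 4: Cedarfen=26 Greywater=19 Hollowpine=20 → close Cedarfen (overflow 12)
  26÷2 = 13 each, +1 to first 0
Round 5: Greywater=32 Hollowpine=33 → close Hollowpine (overflow 23)
  33÷1 = 33 each, +1 to first 0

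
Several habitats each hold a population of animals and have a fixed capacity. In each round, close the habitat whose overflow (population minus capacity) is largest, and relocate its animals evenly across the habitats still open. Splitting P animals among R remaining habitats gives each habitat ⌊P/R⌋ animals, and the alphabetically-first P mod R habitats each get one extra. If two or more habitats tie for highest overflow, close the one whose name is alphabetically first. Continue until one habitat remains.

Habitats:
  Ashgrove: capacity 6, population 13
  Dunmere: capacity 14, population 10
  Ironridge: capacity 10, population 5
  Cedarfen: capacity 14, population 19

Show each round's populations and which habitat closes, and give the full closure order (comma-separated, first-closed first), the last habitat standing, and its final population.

Round 1: Ashgrove=13 Cedarfen=19 Dunmere=10 Ironridge=5 → close Ashgrove (overflow 7)
  13÷3 = 4 each, +1 to first 1
Round 2: Cedarfen=24 Dunmere=14 Ironridge=9 → close Cedarfen (overflow 10)
  24÷2 = 12 each, +1 to first 0
Round 3: Dunmere=26 Ironridge=21 → close Dunmere (overflow 12)
  26÷1 = 26 each, +1 to first 0

Closure order: Ashgrove, Cedarfen, Dunmere
Last habitat: Ironridge with 47 animals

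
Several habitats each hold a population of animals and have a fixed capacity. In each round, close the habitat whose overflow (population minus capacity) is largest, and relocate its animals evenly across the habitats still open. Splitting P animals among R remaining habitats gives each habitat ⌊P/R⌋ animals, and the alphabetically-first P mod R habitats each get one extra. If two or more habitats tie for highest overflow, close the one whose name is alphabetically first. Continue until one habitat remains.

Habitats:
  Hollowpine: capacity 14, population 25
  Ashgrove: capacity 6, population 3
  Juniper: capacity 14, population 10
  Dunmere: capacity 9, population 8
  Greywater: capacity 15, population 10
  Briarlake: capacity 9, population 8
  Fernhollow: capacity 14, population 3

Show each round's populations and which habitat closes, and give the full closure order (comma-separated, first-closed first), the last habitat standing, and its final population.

Closure order: Hollowpine, Briarlake, Dunmere, Ashgrove, Greywater, Juniper
Last habitat: Fernhollow with 67 animals

Round 1: Ashgrove=3 Briarlake=8 Dunmere=8 Fernhollow=3 Greywater=10 Hollowpine=25 Juniper=10 → close Hollowpine (overflow 11)
  25÷6 = 4 each, +1 to first 1
Round 2: Ashgrove=8 Briarlake=12 Dunmere=12 Fernhollow=7 Greywater=14 Juniper=14 → close Briarlake (overflow 3)
  12÷5 = 2 each, +1 to first 2
Round 3: Ashgrove=11 Dunmere=15 Fernhollow=9 Greywater=16 Juniper=16 → close Dunmere (overflow 6)
  15÷4 = 3 each, +1 to first 3
Round 4: Ashgrove=15 Fernhollow=13 Greywater=20 Juniper=19 → close Ashgrove (overflow 9)
  15÷3 = 5 each, +1 to first 0
Round 5: Fernhollow=18 Greywater=25 Juniper=24 → close Greywater (overflow 10)
  25÷2 = 12 each, +1 to first 1
Round 6: Fernhollow=31 Juniper=36 → close Juniper (overflow 22)
  36÷1 = 36 each, +1 to first 0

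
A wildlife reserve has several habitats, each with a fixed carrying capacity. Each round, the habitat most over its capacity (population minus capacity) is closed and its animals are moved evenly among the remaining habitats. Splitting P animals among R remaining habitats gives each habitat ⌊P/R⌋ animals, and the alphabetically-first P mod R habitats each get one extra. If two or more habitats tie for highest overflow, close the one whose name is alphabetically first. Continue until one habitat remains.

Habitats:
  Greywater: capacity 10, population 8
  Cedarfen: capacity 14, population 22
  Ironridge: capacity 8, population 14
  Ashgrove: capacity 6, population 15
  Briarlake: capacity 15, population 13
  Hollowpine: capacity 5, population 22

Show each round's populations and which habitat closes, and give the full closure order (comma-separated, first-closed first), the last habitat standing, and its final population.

Closure order: Hollowpine, Ashgrove, Cedarfen, Ironridge, Briarlake
Last habitat: Greywater with 94 animals

Round 1: Ashgrove=15 Briarlake=13 Cedarfen=22 Greywater=8 Hollowpine=22 Ironridge=14 → close Hollowpine (overflow 17)
  22÷5 = 4 each, +1 to first 2
Round 2: Ashgrove=20 Briarlake=18 Cedarfen=26 Greywater=12 Ironridge=18 → close Ashgrove (overflow 14)
  20÷4 = 5 each, +1 to first 0
Round 3: Briarlake=23 Cedarfen=31 Greywater=17 Ironridge=23 → close Cedarfen (overflow 17)
  31÷3 = 10 each, +1 to first 1
Round 4: Briarlake=34 Greywater=27 Ironridge=33 → close Ironridge (overflow 25)
  33÷2 = 16 each, +1 to first 1
Round 5: Briarlake=51 Greywater=43 → close Briarlake (overflow 36)
  51÷1 = 51 each, +1 to first 0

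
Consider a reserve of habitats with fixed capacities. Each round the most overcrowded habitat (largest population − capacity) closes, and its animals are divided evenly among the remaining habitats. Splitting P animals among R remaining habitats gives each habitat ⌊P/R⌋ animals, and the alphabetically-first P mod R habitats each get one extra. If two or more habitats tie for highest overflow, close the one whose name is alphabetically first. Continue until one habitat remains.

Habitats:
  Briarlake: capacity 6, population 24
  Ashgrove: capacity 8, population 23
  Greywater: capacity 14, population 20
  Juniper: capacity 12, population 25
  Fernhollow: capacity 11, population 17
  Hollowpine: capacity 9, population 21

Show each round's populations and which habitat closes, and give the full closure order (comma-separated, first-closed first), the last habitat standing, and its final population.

Round 1: Ashgrove=23 Briarlake=24 Fernhollow=17 Greywater=20 Hollowpine=21 Juniper=25 → close Briarlake (overflow 18)
  24÷5 = 4 each, +1 to first 4
Round 2: Ashgrove=28 Fernhollow=22 Greywater=25 Hollowpine=26 Juniper=29 → close Ashgrove (overflow 20)
  28÷4 = 7 each, +1 to first 0
Round 3: Fernhollow=29 Greywater=32 Hollowpine=33 Juniper=36 → close Hollowpine (overflow 24)
  33÷3 = 11 each, +1 to first 0
Round 4: Fernhollow=40 Greywater=43 Juniper=47 → close Juniper (overflow 35)
  47÷2 = 23 each, +1 to first 1
Round 5: Fernhollow=64 Greywater=66 → close Fernhollow (overflow 53)
  64÷1 = 64 each, +1 to first 0

Closure order: Briarlake, Ashgrove, Hollowpine, Juniper, Fernhollow
Last habitat: Greywater with 130 animals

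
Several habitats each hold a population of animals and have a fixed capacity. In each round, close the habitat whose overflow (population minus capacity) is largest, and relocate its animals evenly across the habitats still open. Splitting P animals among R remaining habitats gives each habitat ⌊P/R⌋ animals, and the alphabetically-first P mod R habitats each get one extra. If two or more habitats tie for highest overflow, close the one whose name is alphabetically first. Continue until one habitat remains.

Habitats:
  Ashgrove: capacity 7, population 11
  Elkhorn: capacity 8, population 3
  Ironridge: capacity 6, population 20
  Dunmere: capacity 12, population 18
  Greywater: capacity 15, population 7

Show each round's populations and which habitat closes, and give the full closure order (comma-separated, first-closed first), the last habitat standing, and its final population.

Closure order: Ironridge, Dunmere, Ashgrove, Elkhorn
Last habitat: Greywater with 59 animals

Round 1: Ashgrove=11 Dunmere=18 Elkhorn=3 Greywater=7 Ironridge=20 → close Ironridge (overflow 14)
  20÷4 = 5 each, +1 to first 0
Round 2: Ashgrove=16 Dunmere=23 Elkhorn=8 Greywater=12 → close Dunmere (overflow 11)
  23÷3 = 7 each, +1 to first 2
Round 3: Ashgrove=24 Elkhorn=16 Greywater=19 → close Ashgrove (overflow 17)
  24÷2 = 12 each, +1 to first 0
Round 4: Elkhorn=28 Greywater=31 → close Elkhorn (overflow 20)
  28÷1 = 28 each, +1 to first 0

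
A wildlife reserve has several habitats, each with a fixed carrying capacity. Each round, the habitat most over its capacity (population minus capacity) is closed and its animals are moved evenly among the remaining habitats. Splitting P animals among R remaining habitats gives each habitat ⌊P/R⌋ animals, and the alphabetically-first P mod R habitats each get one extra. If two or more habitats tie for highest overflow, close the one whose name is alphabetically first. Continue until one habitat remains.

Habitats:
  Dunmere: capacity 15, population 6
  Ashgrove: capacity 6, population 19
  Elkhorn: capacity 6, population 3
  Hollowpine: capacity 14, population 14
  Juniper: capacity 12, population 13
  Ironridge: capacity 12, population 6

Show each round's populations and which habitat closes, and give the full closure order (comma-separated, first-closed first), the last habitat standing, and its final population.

Closure order: Ashgrove, Hollowpine, Juniper, Elkhorn, Dunmere
Last habitat: Ironridge with 61 animals

Round 1: Ashgrove=19 Dunmere=6 Elkhorn=3 Hollowpine=14 Ironridge=6 Juniper=13 → close Ashgrove (overflow 13)
  19÷5 = 3 each, +1 to first 4
Round 2: Dunmere=10 Elkhorn=7 Hollowpine=18 Ironridge=10 Juniper=16 → close Hollowpine (overflow 4)
  18÷4 = 4 each, +1 to first 2
Round 3: Dunmere=15 Elkhorn=12 Ironridge=14 Juniper=20 → close Juniper (overflow 8)
  20÷3 = 6 each, +1 to first 2
Round 4: Dunmere=22 Elkhorn=19 Ironridge=20 → close Elkhorn (overflow 13)
  19÷2 = 9 each, +1 to first 1
Round 5: Dunmere=32 Ironridge=29 → close Dunmere (overflow 17)
  32÷1 = 32 each, +1 to first 0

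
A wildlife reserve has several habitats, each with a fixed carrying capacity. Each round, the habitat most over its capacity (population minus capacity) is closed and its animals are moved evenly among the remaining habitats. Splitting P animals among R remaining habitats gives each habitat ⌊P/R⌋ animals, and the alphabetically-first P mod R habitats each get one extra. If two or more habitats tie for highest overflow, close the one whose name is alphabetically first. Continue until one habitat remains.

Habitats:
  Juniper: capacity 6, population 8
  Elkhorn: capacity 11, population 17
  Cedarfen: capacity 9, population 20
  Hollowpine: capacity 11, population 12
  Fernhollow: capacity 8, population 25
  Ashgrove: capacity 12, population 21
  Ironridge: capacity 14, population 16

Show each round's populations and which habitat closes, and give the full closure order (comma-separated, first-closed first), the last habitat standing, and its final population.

Round 1: Ashgrove=21 Cedarfen=20 Elkhorn=17 Fernhollow=25 Hollowpine=12 Ironridge=16 Juniper=8 → close Fernhollow (overflow 17)
  25÷6 = 4 each, +1 to first 1
Round 2: Ashgrove=26 Cedarfen=24 Elkhorn=21 Hollowpine=16 Ironridge=20 Juniper=12 → close Cedarfen (overflow 15)
  24÷5 = 4 each, +1 to first 4
Round 3: Ashgrove=31 Elkhorn=26 Hollowpine=21 Ironridge=25 Juniper=16 → close Ashgrove (overflow 19)
  31÷4 = 7 each, +1 to first 3
Round 4: Elkhorn=34 Hollowpine=29 Ironridge=33 Juniper=23 → close Elkhorn (overflow 23)
  34÷3 = 11 each, +1 to first 1
Round 5: Hollowpine=41 Ironridge=44 Juniper=34 → close Hollowpine (overflow 30)
  41÷2 = 20 each, +1 to first 1
Round 6: Ironridge=65 Juniper=54 → close Ironridge (overflow 51)
  65÷1 = 65 each, +1 to first 0

Closure order: Fernhollow, Cedarfen, Ashgrove, Elkhorn, Hollowpine, Ironridge
Last habitat: Juniper with 119 animals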